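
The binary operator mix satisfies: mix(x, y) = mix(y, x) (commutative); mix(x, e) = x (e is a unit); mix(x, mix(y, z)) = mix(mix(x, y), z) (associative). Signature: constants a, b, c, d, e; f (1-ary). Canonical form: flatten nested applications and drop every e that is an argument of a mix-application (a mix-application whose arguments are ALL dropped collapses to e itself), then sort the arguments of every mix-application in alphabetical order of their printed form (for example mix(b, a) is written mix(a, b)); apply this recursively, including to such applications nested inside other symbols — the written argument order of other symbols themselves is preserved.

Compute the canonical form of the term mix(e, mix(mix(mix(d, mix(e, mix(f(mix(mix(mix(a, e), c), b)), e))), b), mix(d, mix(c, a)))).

Answer: mix(a, b, c, d, d, f(mix(a, b, c)))

Derivation:
Merge nested applications:  mix(e, d, e, f(mix(mix(mix(a, e), c), b)), e, b, d, c, a)
Inside:  f(mix(mix(mix(a, e), c), b))  →  f(mix(a, b, c))
Units out:  drop e (×3)
Order the arguments:  mix(a, b, c, d, d, f(mix(a, b, c)))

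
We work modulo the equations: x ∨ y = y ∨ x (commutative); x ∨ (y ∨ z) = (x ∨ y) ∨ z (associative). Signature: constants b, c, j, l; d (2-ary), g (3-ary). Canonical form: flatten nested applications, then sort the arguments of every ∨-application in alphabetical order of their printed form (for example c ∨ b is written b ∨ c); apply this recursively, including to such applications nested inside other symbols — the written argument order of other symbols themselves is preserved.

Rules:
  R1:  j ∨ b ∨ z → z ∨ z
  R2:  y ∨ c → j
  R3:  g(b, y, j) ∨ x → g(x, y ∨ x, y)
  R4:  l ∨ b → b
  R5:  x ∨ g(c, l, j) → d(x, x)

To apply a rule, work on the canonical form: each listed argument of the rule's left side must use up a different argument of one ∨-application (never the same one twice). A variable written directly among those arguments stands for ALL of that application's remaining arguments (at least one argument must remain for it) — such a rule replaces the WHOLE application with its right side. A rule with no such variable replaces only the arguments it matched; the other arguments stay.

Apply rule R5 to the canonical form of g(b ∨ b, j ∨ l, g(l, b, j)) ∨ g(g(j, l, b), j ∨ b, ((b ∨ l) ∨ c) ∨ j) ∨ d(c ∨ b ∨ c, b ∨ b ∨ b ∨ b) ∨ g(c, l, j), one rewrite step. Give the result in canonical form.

Canonical form:  d(b ∨ c ∨ c, b ∨ b ∨ b ∨ b) ∨ g(b ∨ b, j ∨ l, g(l, b, j)) ∨ g(c, l, j) ∨ g(g(j, l, b), b ∨ j, b ∨ c ∨ j ∨ l)
R5 matches:  uses g(c, l, j);  x := d(b ∨ c ∨ c, b ∨ b ∨ b ∨ b) ∨ g(b ∨ b, j ∨ l, g(l, b, j)) ∨ g(g(j, l, b), b ∨ j, b ∨ c ∨ j ∨ l)
The extension variable absorbs all remaining arguments, so the whole application is rewritten.
New term:  d(d(b ∨ c ∨ c, b ∨ b ∨ b ∨ b) ∨ g(b ∨ b, j ∨ l, g(l, b, j)) ∨ g(g(j, l, b), b ∨ j, b ∨ c ∨ j ∨ l), d(b ∨ c ∨ c, b ∨ b ∨ b ∨ b) ∨ g(b ∨ b, j ∨ l, g(l, b, j)) ∨ g(g(j, l, b), b ∨ j, b ∨ c ∨ j ∨ l))

Answer: d(d(b ∨ c ∨ c, b ∨ b ∨ b ∨ b) ∨ g(b ∨ b, j ∨ l, g(l, b, j)) ∨ g(g(j, l, b), b ∨ j, b ∨ c ∨ j ∨ l), d(b ∨ c ∨ c, b ∨ b ∨ b ∨ b) ∨ g(b ∨ b, j ∨ l, g(l, b, j)) ∨ g(g(j, l, b), b ∨ j, b ∨ c ∨ j ∨ l))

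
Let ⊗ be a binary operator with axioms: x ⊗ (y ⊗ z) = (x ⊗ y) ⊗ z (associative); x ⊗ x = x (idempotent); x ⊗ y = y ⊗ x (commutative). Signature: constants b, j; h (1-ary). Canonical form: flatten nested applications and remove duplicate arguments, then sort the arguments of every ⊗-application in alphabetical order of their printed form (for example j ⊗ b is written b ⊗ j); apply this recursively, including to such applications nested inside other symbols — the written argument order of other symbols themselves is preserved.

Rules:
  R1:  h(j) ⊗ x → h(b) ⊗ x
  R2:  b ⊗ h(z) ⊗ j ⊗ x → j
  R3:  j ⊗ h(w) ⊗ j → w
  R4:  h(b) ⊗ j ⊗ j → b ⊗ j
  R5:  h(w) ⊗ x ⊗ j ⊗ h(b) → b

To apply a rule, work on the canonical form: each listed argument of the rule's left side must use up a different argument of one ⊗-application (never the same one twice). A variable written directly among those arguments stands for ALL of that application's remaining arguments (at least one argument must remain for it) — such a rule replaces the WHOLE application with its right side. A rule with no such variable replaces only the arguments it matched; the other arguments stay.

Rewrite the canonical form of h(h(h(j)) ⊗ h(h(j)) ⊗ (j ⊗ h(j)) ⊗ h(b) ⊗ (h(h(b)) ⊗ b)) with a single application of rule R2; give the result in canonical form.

Canonical form:  h(b ⊗ h(b) ⊗ h(h(b)) ⊗ h(h(j)) ⊗ h(j) ⊗ j)
Match R2:  consume b, h(b), j;  x := h(h(b)) ⊗ h(h(j)) ⊗ h(j), z := b
Every leftover argument binds to the variable; the entire application is replaced.
New term:  h(j)

Answer: h(j)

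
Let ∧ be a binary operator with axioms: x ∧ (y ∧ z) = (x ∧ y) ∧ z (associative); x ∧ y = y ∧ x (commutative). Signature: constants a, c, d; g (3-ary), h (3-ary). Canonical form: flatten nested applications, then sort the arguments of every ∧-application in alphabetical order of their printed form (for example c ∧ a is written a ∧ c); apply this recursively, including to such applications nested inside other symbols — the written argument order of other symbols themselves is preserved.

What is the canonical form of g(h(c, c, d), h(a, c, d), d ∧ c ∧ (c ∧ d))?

Focus inside:  d ∧ c ∧ (c ∧ d)
Merge nested applications:  d ∧ c ∧ c ∧ d
Sort:  c ∧ c ∧ d ∧ d
Reassemble:  g(h(c, c, d), h(a, c, d), c ∧ c ∧ d ∧ d)

Answer: g(h(c, c, d), h(a, c, d), c ∧ c ∧ d ∧ d)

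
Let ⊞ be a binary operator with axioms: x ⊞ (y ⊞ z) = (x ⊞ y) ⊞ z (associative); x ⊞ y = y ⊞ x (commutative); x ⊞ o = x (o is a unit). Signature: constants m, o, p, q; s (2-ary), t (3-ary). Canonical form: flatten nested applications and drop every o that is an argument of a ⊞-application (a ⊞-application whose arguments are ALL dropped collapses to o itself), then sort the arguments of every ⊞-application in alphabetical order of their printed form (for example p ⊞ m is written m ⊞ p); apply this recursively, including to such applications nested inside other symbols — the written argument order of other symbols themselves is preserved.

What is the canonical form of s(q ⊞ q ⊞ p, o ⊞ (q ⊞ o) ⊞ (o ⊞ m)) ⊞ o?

Simplify inside:  s(q ⊞ q ⊞ p, o ⊞ (q ⊞ o) ⊞ (o ⊞ m))  →  s(p ⊞ q ⊞ q, m ⊞ q)
Units out:  drop o
Sort:  s(p ⊞ q ⊞ q, m ⊞ q)

Answer: s(p ⊞ q ⊞ q, m ⊞ q)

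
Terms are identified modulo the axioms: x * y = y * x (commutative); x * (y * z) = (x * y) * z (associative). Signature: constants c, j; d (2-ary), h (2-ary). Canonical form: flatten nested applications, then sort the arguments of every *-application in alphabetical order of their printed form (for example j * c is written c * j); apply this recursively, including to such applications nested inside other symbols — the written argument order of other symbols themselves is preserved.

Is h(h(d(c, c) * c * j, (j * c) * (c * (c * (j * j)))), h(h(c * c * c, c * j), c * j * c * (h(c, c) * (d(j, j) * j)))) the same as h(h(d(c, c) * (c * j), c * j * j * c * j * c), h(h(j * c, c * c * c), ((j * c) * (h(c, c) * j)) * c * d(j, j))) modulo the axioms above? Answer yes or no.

Answer: no — h(h(c * d(c, c) * j, c * c * c * j * j * j), h(h(c * c * c, c * j), c * c * d(j, j) * h(c, c) * j * j)) vs h(h(c * d(c, c) * j, c * c * c * j * j * j), h(h(c * j, c * c * c), c * c * d(j, j) * h(c, c) * j * j))

Derivation:
Left:  h(h(d(c, c) * c * j, (j * c) * (c * (c * (j * j)))), h(h(c * c * c, c * j), c * j * c * (h(c, c) * (d(j, j) * j))))
  Work inside:  c * j * c * (h(c, c) * (d(j, j) * j))
  Un-nest:  c * j * c * h(c, c) * d(j, j) * j
  Order the arguments:  c * c * d(j, j) * h(c, c) * j * j
  Put back:  h(h(c * d(c, c) * j, c * c * c * j * j * j), h(h(c * c * c, c * j), c * c * d(j, j) * h(c, c) * j * j))
Right:  h(h(d(c, c) * (c * j), c * j * j * c * j * c), h(h(j * c, c * c * c), ((j * c) * (h(c, c) * j)) * c * d(j, j)))
  Work inside:  ((j * c) * (h(c, c) * j)) * c * d(j, j)
  Un-nest:  j * c * h(c, c) * j * c * d(j, j)
  Sort:  c * c * d(j, j) * h(c, c) * j * j
  Rebuild:  h(h(c * d(c, c) * j, c * c * c * j * j * j), h(h(c * j, c * c * c), c * c * d(j, j) * h(c, c) * j * j))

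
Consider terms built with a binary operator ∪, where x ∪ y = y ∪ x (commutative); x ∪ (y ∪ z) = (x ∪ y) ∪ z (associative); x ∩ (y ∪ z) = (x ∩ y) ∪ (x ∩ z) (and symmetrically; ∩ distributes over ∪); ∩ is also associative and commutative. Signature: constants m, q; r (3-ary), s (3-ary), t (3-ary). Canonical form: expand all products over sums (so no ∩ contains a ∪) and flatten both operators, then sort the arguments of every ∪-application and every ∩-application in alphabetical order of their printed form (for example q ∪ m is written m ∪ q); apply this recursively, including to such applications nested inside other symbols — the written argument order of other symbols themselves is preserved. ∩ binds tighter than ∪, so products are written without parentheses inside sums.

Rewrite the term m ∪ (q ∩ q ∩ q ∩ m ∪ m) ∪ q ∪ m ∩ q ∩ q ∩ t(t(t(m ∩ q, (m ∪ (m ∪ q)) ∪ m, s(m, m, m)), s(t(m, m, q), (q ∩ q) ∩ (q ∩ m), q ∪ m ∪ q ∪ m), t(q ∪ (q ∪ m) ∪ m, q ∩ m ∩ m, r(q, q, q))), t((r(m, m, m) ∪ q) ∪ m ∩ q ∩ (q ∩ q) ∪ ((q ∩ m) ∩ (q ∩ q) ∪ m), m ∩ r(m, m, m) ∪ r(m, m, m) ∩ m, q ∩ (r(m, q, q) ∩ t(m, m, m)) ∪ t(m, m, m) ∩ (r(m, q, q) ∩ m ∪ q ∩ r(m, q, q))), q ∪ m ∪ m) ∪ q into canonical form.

Expand products over sums:  m ∪ m ∩ q ∩ q ∩ q ∪ m ∪ q ∪ m ∩ q ∩ q ∩ t(t(t(m ∩ q, m ∪ m ∪ m ∪ q, s(m, m, m)), s(t(m, m, q), m ∩ q ∩ q ∩ q, m ∪ m ∪ q ∪ q), t(m ∪ m ∪ q ∪ q, m ∩ m ∩ q, r(q, q, q))), t(m ∪ m ∩ q ∩ q ∩ q ∪ m ∩ q ∩ q ∩ q ∪ q ∪ r(m, m, m), m ∩ r(m, m, m) ∪ m ∩ r(m, m, m), m ∩ r(m, q, q) ∩ t(m, m, m) ∪ q ∩ r(m, q, q) ∩ t(m, m, m) ∪ q ∩ r(m, q, q) ∩ t(m, m, m)), m ∪ m ∪ q) ∪ q
Sort:  m ∪ m ∪ m ∩ q ∩ q ∩ q ∪ m ∩ q ∩ q ∩ t(t(t(m ∩ q, m ∪ m ∪ m ∪ q, s(m, m, m)), s(t(m, m, q), m ∩ q ∩ q ∩ q, m ∪ m ∪ q ∪ q), t(m ∪ m ∪ q ∪ q, m ∩ m ∩ q, r(q, q, q))), t(m ∪ m ∩ q ∩ q ∩ q ∪ m ∩ q ∩ q ∩ q ∪ q ∪ r(m, m, m), m ∩ r(m, m, m) ∪ m ∩ r(m, m, m), m ∩ r(m, q, q) ∩ t(m, m, m) ∪ q ∩ r(m, q, q) ∩ t(m, m, m) ∪ q ∩ r(m, q, q) ∩ t(m, m, m)), m ∪ m ∪ q) ∪ q ∪ q

Answer: m ∪ m ∪ m ∩ q ∩ q ∩ q ∪ m ∩ q ∩ q ∩ t(t(t(m ∩ q, m ∪ m ∪ m ∪ q, s(m, m, m)), s(t(m, m, q), m ∩ q ∩ q ∩ q, m ∪ m ∪ q ∪ q), t(m ∪ m ∪ q ∪ q, m ∩ m ∩ q, r(q, q, q))), t(m ∪ m ∩ q ∩ q ∩ q ∪ m ∩ q ∩ q ∩ q ∪ q ∪ r(m, m, m), m ∩ r(m, m, m) ∪ m ∩ r(m, m, m), m ∩ r(m, q, q) ∩ t(m, m, m) ∪ q ∩ r(m, q, q) ∩ t(m, m, m) ∪ q ∩ r(m, q, q) ∩ t(m, m, m)), m ∪ m ∪ q) ∪ q ∪ q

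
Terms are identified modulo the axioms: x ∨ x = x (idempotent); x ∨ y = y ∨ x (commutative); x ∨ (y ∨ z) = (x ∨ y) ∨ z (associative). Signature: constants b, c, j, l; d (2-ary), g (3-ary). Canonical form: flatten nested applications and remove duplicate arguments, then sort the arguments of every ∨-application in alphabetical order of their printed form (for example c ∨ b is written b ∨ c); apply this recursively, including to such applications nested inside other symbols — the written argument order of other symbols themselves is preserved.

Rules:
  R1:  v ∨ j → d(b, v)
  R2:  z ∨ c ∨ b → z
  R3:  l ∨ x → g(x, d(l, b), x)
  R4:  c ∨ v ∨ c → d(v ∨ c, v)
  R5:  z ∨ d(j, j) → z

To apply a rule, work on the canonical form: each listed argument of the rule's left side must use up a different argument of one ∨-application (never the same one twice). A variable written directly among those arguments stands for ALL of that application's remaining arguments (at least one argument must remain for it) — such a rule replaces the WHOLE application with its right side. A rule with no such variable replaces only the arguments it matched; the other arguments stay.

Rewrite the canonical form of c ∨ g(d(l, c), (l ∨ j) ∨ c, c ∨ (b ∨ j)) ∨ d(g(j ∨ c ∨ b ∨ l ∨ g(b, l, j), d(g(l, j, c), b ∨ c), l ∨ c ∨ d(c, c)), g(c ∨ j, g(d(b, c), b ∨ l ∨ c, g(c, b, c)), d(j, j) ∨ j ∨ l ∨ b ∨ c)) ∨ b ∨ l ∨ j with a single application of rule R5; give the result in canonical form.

Answer: b ∨ c ∨ d(g(b ∨ c ∨ g(b, l, j) ∨ j ∨ l, d(g(l, j, c), b ∨ c), c ∨ d(c, c) ∨ l), g(c ∨ j, g(d(b, c), b ∨ c ∨ l, g(c, b, c)), b ∨ c ∨ j ∨ l)) ∨ g(d(l, c), c ∨ j ∨ l, b ∨ c ∨ j) ∨ j ∨ l

Derivation:
Canonical form:  b ∨ c ∨ d(g(b ∨ c ∨ g(b, l, j) ∨ j ∨ l, d(g(l, j, c), b ∨ c), c ∨ d(c, c) ∨ l), g(c ∨ j, g(d(b, c), b ∨ c ∨ l, g(c, b, c)), b ∨ c ∨ d(j, j) ∨ j ∨ l)) ∨ g(d(l, c), c ∨ j ∨ l, b ∨ c ∨ j) ∨ j ∨ l
Apply R5:  consuming d(j, j);  z := b ∨ c ∨ j ∨ l
The variable takes the whole remainder — replace the entire application.
Giving:  b ∨ c ∨ d(g(b ∨ c ∨ g(b, l, j) ∨ j ∨ l, d(g(l, j, c), b ∨ c), c ∨ d(c, c) ∨ l), g(c ∨ j, g(d(b, c), b ∨ c ∨ l, g(c, b, c)), b ∨ c ∨ j ∨ l)) ∨ g(d(l, c), c ∨ j ∨ l, b ∨ c ∨ j) ∨ j ∨ l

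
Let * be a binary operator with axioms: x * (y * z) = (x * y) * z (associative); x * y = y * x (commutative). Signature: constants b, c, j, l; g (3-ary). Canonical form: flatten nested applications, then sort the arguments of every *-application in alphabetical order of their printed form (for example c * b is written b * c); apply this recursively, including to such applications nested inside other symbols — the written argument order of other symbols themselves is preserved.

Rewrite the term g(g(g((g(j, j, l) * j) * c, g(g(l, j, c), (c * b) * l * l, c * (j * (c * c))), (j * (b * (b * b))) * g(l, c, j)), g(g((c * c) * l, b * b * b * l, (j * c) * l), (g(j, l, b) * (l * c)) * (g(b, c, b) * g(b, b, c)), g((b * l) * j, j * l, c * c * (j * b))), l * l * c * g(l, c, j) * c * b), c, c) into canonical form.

Focus inside:  (g(j, l, b) * (l * c)) * (g(b, c, b) * g(b, b, c))
Un-nest:  g(j, l, b) * l * c * g(b, c, b) * g(b, b, c)
Sort arguments:  c * g(b, b, c) * g(b, c, b) * g(j, l, b) * l
Rebuild:  g(g(g(c * g(j, j, l) * j, g(g(l, j, c), b * c * l * l, c * c * c * j), b * b * b * g(l, c, j) * j), g(g(c * c * l, b * b * b * l, c * j * l), c * g(b, b, c) * g(b, c, b) * g(j, l, b) * l, g(b * j * l, j * l, b * c * c * j)), b * c * c * g(l, c, j) * l * l), c, c)

Answer: g(g(g(c * g(j, j, l) * j, g(g(l, j, c), b * c * l * l, c * c * c * j), b * b * b * g(l, c, j) * j), g(g(c * c * l, b * b * b * l, c * j * l), c * g(b, b, c) * g(b, c, b) * g(j, l, b) * l, g(b * j * l, j * l, b * c * c * j)), b * c * c * g(l, c, j) * l * l), c, c)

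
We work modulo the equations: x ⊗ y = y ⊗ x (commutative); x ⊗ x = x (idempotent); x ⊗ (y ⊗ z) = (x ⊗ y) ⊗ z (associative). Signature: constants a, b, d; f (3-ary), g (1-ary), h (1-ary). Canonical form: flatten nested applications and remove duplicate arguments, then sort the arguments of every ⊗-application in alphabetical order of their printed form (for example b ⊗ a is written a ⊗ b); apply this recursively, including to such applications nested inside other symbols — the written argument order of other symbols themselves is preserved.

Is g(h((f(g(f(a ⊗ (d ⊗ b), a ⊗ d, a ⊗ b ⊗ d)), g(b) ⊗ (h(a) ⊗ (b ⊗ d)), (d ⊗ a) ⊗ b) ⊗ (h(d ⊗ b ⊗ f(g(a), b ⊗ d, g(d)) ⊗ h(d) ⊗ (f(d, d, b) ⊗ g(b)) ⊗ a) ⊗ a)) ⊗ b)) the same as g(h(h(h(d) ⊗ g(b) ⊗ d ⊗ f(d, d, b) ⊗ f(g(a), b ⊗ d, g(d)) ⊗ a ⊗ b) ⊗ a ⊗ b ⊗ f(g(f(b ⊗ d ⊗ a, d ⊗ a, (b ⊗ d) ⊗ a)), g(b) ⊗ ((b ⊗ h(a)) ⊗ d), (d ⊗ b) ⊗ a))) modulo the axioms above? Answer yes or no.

Left:  g(h((f(g(f(a ⊗ (d ⊗ b), a ⊗ d, a ⊗ b ⊗ d)), g(b) ⊗ (h(a) ⊗ (b ⊗ d)), (d ⊗ a) ⊗ b) ⊗ (h(d ⊗ b ⊗ f(g(a), b ⊗ d, g(d)) ⊗ h(d) ⊗ (f(d, d, b) ⊗ g(b)) ⊗ a) ⊗ a)) ⊗ b))
  Work inside:  (f(g(f(a ⊗ (d ⊗ b), a ⊗ d, a ⊗ b ⊗ d)), g(b) ⊗ (h(a) ⊗ (b ⊗ d)), (d ⊗ a) ⊗ b) ⊗ (h(d ⊗ b ⊗ f(g(a), b ⊗ d, g(d)) ⊗ h(d) ⊗ (f(d, d, b) ⊗ g(b)) ⊗ a) ⊗ a)) ⊗ b
  Un-nest:  f(g(f(a ⊗ (d ⊗ b), a ⊗ d, a ⊗ b ⊗ d)), g(b) ⊗ (h(a) ⊗ (b ⊗ d)), (d ⊗ a) ⊗ b) ⊗ h(d ⊗ b ⊗ f(g(a), b ⊗ d, g(d)) ⊗ h(d) ⊗ (f(d, d, b) ⊗ g(b)) ⊗ a) ⊗ a ⊗ b
  Simplify inside:  f(g(f(a ⊗ (d ⊗ b), a ⊗ d, a ⊗ b ⊗ d)), g(b) ⊗ (h(a) ⊗ (b ⊗ d)), (d ⊗ a) ⊗ b)  →  f(g(f(a ⊗ b ⊗ d, a ⊗ d, a ⊗ b ⊗ d)), b ⊗ d ⊗ g(b) ⊗ h(a), a ⊗ b ⊗ d)
  Canonicalize subterm:  h(d ⊗ b ⊗ f(g(a), b ⊗ d, g(d)) ⊗ h(d) ⊗ (f(d, d, b) ⊗ g(b)) ⊗ a)  →  h(a ⊗ b ⊗ d ⊗ f(d, d, b) ⊗ f(g(a), b ⊗ d, g(d)) ⊗ g(b) ⊗ h(d))
  Sort:  a ⊗ b ⊗ f(g(f(a ⊗ b ⊗ d, a ⊗ d, a ⊗ b ⊗ d)), b ⊗ d ⊗ g(b) ⊗ h(a), a ⊗ b ⊗ d) ⊗ h(a ⊗ b ⊗ d ⊗ f(d, d, b) ⊗ f(g(a), b ⊗ d, g(d)) ⊗ g(b) ⊗ h(d))
  Reassemble:  g(h(a ⊗ b ⊗ f(g(f(a ⊗ b ⊗ d, a ⊗ d, a ⊗ b ⊗ d)), b ⊗ d ⊗ g(b) ⊗ h(a), a ⊗ b ⊗ d) ⊗ h(a ⊗ b ⊗ d ⊗ f(d, d, b) ⊗ f(g(a), b ⊗ d, g(d)) ⊗ g(b) ⊗ h(d))))
Right:  g(h(h(h(d) ⊗ g(b) ⊗ d ⊗ f(d, d, b) ⊗ f(g(a), b ⊗ d, g(d)) ⊗ a ⊗ b) ⊗ a ⊗ b ⊗ f(g(f(b ⊗ d ⊗ a, d ⊗ a, (b ⊗ d) ⊗ a)), g(b) ⊗ ((b ⊗ h(a)) ⊗ d), (d ⊗ b) ⊗ a)))
  Focus inside:  h(h(d) ⊗ g(b) ⊗ d ⊗ f(d, d, b) ⊗ f(g(a), b ⊗ d, g(d)) ⊗ a ⊗ b) ⊗ a ⊗ b ⊗ f(g(f(b ⊗ d ⊗ a, d ⊗ a, (b ⊗ d) ⊗ a)), g(b) ⊗ ((b ⊗ h(a)) ⊗ d), (d ⊗ b) ⊗ a)
  Inside:  h(h(d) ⊗ g(b) ⊗ d ⊗ f(d, d, b) ⊗ f(g(a), b ⊗ d, g(d)) ⊗ a ⊗ b)  →  h(a ⊗ b ⊗ d ⊗ f(d, d, b) ⊗ f(g(a), b ⊗ d, g(d)) ⊗ g(b) ⊗ h(d))
  Simplify inside:  f(g(f(b ⊗ d ⊗ a, d ⊗ a, (b ⊗ d) ⊗ a)), g(b) ⊗ ((b ⊗ h(a)) ⊗ d), (d ⊗ b) ⊗ a)  →  f(g(f(a ⊗ b ⊗ d, a ⊗ d, a ⊗ b ⊗ d)), b ⊗ d ⊗ g(b) ⊗ h(a), a ⊗ b ⊗ d)
  Sort arguments:  a ⊗ b ⊗ f(g(f(a ⊗ b ⊗ d, a ⊗ d, a ⊗ b ⊗ d)), b ⊗ d ⊗ g(b) ⊗ h(a), a ⊗ b ⊗ d) ⊗ h(a ⊗ b ⊗ d ⊗ f(d, d, b) ⊗ f(g(a), b ⊗ d, g(d)) ⊗ g(b) ⊗ h(d))
  Put back:  g(h(a ⊗ b ⊗ f(g(f(a ⊗ b ⊗ d, a ⊗ d, a ⊗ b ⊗ d)), b ⊗ d ⊗ g(b) ⊗ h(a), a ⊗ b ⊗ d) ⊗ h(a ⊗ b ⊗ d ⊗ f(d, d, b) ⊗ f(g(a), b ⊗ d, g(d)) ⊗ g(b) ⊗ h(d))))

Answer: yes — both canonical forms are g(h(a ⊗ b ⊗ f(g(f(a ⊗ b ⊗ d, a ⊗ d, a ⊗ b ⊗ d)), b ⊗ d ⊗ g(b) ⊗ h(a), a ⊗ b ⊗ d) ⊗ h(a ⊗ b ⊗ d ⊗ f(d, d, b) ⊗ f(g(a), b ⊗ d, g(d)) ⊗ g(b) ⊗ h(d))))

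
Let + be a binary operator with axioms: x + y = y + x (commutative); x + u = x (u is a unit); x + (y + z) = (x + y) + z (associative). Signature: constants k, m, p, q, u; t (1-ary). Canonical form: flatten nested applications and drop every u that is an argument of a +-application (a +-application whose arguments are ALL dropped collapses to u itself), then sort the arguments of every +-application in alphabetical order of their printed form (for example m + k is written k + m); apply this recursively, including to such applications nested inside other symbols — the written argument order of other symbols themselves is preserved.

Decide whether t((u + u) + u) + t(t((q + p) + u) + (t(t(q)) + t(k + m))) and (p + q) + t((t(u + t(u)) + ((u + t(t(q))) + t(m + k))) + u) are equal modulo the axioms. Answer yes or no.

Answer: no — t(t(k + m) + t(p + q) + t(t(q))) + t(u) vs p + q + t(t(k + m) + t(t(q)) + t(t(u)))

Derivation:
Left:  t((u + u) + u) + t(t((q + p) + u) + (t(t(q)) + t(k + m)))
  Canonicalize subterm:  t((u + u) + u)  →  t(u)
  Inside:  t(t((q + p) + u) + (t(t(q)) + t(k + m)))  →  t(t(k + m) + t(p + q) + t(t(q)))
  Sort:  t(t(k + m) + t(p + q) + t(t(q))) + t(u)
Right:  (p + q) + t((t(u + t(u)) + ((u + t(t(q))) + t(m + k))) + u)
  Flatten:  p + q + t((t(u + t(u)) + ((u + t(t(q))) + t(m + k))) + u)
  Inside:  t((t(u + t(u)) + ((u + t(t(q))) + t(m + k))) + u)  →  t(t(k + m) + t(t(q)) + t(t(u)))
  Sort:  p + q + t(t(k + m) + t(t(q)) + t(t(u)))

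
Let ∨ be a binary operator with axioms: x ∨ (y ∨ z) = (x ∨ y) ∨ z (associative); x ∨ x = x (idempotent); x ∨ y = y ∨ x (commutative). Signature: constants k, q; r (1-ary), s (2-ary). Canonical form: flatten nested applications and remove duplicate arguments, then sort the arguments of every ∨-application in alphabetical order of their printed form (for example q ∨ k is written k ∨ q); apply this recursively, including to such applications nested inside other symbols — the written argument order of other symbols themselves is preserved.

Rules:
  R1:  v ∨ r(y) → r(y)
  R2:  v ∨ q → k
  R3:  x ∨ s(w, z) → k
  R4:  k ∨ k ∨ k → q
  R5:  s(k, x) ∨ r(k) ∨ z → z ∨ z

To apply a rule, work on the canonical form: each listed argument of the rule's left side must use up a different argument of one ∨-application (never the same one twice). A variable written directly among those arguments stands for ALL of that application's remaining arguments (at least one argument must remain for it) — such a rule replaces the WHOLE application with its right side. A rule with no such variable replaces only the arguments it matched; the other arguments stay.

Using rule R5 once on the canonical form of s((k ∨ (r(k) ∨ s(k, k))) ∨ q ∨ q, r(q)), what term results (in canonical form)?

Answer: s(k ∨ q, r(q))

Derivation:
Canonical form:  s(k ∨ q ∨ r(k) ∨ s(k, k), r(q))
Apply R5:  consuming r(k), s(k, k);  x := k, z := k ∨ q
The extension variable absorbs all remaining arguments, so the whole application is rewritten.
Result:  s(k ∨ q, r(q))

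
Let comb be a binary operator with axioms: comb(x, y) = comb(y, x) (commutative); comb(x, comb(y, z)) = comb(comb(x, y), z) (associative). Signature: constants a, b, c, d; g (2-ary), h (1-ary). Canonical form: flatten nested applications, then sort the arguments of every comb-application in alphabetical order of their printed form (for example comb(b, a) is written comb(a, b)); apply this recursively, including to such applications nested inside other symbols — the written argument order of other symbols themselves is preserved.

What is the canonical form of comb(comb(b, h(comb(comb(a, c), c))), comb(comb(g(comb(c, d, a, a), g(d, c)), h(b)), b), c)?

Merge nested applications:  comb(b, h(comb(comb(a, c), c)), g(comb(c, d, a, a), g(d, c)), h(b), b, c)
Simplify inside:  h(comb(comb(a, c), c))  →  h(comb(a, c, c))
Inside:  g(comb(c, d, a, a), g(d, c))  →  g(comb(a, a, c, d), g(d, c))
Order the arguments:  comb(b, b, c, g(comb(a, a, c, d), g(d, c)), h(b), h(comb(a, c, c)))

Answer: comb(b, b, c, g(comb(a, a, c, d), g(d, c)), h(b), h(comb(a, c, c)))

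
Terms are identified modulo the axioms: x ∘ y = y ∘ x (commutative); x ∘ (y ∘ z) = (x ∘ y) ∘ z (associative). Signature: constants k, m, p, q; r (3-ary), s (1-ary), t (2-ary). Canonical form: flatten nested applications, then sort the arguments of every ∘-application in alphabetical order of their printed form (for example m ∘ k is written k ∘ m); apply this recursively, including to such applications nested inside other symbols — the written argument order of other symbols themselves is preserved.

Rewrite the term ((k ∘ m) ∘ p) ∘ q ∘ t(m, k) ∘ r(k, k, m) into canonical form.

Answer: k ∘ m ∘ p ∘ q ∘ r(k, k, m) ∘ t(m, k)

Derivation:
Merge nested applications:  k ∘ m ∘ p ∘ q ∘ t(m, k) ∘ r(k, k, m)
Order the arguments:  k ∘ m ∘ p ∘ q ∘ r(k, k, m) ∘ t(m, k)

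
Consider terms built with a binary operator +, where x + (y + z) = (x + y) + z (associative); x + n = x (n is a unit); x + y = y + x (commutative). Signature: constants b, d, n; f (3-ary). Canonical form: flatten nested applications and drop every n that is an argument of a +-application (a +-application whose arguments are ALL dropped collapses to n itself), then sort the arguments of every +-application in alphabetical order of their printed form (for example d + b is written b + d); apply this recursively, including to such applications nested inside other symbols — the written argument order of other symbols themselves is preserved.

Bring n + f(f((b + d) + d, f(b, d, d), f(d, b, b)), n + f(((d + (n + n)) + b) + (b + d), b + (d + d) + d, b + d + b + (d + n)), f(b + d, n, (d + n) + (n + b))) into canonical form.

Answer: f(f(b + d + d, f(b, d, d), f(d, b, b)), f(b + b + d + d, b + d + d + d, b + b + d + d), f(b + d, n, b + d))

Derivation:
Canonicalize subterm:  f(f((b + d) + d, f(b, d, d), f(d, b, b)), n + f(((d + (n + n)) + b) + (b + d), b + (d + d) + d, b + d + b + (d + n)), f(b + d, n, (d + n) + (n + b)))  →  f(f(b + d + d, f(b, d, d), f(d, b, b)), f(b + b + d + d, b + d + d + d, b + b + d + d), f(b + d, n, b + d))
Units out:  drop n
Order the arguments:  f(f(b + d + d, f(b, d, d), f(d, b, b)), f(b + b + d + d, b + d + d + d, b + b + d + d), f(b + d, n, b + d))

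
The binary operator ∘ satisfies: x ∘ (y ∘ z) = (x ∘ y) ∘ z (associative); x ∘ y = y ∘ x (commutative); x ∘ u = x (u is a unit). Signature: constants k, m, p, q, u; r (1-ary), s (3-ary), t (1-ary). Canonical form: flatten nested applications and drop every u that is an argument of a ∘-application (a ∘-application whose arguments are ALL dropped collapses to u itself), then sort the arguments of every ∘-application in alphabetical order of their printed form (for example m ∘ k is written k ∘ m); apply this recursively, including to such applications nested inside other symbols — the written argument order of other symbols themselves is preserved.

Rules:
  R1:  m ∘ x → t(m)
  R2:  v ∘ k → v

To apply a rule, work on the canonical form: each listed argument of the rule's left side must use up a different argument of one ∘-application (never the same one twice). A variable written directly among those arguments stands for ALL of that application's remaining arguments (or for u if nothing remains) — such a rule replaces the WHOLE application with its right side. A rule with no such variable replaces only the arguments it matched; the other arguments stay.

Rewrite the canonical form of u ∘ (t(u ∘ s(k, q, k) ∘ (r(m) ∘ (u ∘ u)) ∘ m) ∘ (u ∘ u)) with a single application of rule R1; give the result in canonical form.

Answer: t(t(m))

Derivation:
Canonical form:  t(m ∘ r(m) ∘ s(k, q, k))
R1 matches:  uses m;  x := r(m) ∘ s(k, q, k)
The extension variable absorbs all remaining arguments, so the whole application is rewritten.
Giving:  t(t(m))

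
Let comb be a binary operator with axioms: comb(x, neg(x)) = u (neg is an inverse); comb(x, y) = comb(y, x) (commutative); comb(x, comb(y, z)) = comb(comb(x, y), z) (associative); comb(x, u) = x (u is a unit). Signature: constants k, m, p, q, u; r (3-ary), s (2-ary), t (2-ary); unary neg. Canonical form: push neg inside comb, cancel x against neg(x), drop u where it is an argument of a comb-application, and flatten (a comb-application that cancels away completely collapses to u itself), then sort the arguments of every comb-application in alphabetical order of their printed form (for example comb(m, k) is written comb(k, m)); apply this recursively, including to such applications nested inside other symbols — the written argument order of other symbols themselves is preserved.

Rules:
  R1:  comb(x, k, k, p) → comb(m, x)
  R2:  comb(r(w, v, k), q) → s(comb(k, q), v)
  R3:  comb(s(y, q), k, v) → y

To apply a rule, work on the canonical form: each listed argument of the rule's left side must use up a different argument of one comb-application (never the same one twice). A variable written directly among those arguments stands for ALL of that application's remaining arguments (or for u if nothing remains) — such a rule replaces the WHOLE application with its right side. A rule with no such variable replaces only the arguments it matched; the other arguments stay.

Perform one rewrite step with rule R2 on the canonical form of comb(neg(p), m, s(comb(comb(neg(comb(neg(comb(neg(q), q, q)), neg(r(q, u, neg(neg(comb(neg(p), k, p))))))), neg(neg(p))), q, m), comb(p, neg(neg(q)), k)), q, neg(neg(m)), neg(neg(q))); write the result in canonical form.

Canonical form:  comb(m, m, neg(p), q, q, s(comb(m, p, q, q, r(q, u, k)), comb(k, p, q)))
Apply R2:  consuming q, r(q, u, k);  v := u, w := q
New term:  comb(m, m, neg(p), q, q, s(comb(m, p, q, s(comb(k, q), u)), comb(k, p, q)))

Answer: comb(m, m, neg(p), q, q, s(comb(m, p, q, s(comb(k, q), u)), comb(k, p, q)))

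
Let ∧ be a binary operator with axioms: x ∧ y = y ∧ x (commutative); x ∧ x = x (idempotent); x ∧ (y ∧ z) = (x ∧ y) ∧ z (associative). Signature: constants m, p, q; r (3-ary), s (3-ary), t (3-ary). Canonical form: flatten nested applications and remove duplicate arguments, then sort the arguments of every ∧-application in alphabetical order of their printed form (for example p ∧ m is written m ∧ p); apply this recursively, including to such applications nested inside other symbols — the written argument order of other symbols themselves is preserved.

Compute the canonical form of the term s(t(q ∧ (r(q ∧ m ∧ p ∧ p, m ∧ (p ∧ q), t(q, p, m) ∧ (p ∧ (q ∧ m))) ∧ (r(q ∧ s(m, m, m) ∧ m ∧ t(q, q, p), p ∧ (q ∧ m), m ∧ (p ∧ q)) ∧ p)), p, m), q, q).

Answer: s(t(p ∧ q ∧ r(m ∧ p ∧ q, m ∧ p ∧ q, m ∧ p ∧ q ∧ t(q, p, m)) ∧ r(m ∧ q ∧ s(m, m, m) ∧ t(q, q, p), m ∧ p ∧ q, m ∧ p ∧ q), p, m), q, q)

Derivation:
Descend into:  q ∧ (r(q ∧ m ∧ p ∧ p, m ∧ (p ∧ q), t(q, p, m) ∧ (p ∧ (q ∧ m))) ∧ (r(q ∧ s(m, m, m) ∧ m ∧ t(q, q, p), p ∧ (q ∧ m), m ∧ (p ∧ q)) ∧ p))
Un-nest:  q ∧ r(q ∧ m ∧ p ∧ p, m ∧ (p ∧ q), t(q, p, m) ∧ (p ∧ (q ∧ m))) ∧ r(q ∧ s(m, m, m) ∧ m ∧ t(q, q, p), p ∧ (q ∧ m), m ∧ (p ∧ q)) ∧ p
Simplify inside:  r(q ∧ m ∧ p ∧ p, m ∧ (p ∧ q), t(q, p, m) ∧ (p ∧ (q ∧ m)))  →  r(m ∧ p ∧ q, m ∧ p ∧ q, m ∧ p ∧ q ∧ t(q, p, m))
Simplify inside:  r(q ∧ s(m, m, m) ∧ m ∧ t(q, q, p), p ∧ (q ∧ m), m ∧ (p ∧ q))  →  r(m ∧ q ∧ s(m, m, m) ∧ t(q, q, p), m ∧ p ∧ q, m ∧ p ∧ q)
Sort:  p ∧ q ∧ r(m ∧ p ∧ q, m ∧ p ∧ q, m ∧ p ∧ q ∧ t(q, p, m)) ∧ r(m ∧ q ∧ s(m, m, m) ∧ t(q, q, p), m ∧ p ∧ q, m ∧ p ∧ q)
Put back:  s(t(p ∧ q ∧ r(m ∧ p ∧ q, m ∧ p ∧ q, m ∧ p ∧ q ∧ t(q, p, m)) ∧ r(m ∧ q ∧ s(m, m, m) ∧ t(q, q, p), m ∧ p ∧ q, m ∧ p ∧ q), p, m), q, q)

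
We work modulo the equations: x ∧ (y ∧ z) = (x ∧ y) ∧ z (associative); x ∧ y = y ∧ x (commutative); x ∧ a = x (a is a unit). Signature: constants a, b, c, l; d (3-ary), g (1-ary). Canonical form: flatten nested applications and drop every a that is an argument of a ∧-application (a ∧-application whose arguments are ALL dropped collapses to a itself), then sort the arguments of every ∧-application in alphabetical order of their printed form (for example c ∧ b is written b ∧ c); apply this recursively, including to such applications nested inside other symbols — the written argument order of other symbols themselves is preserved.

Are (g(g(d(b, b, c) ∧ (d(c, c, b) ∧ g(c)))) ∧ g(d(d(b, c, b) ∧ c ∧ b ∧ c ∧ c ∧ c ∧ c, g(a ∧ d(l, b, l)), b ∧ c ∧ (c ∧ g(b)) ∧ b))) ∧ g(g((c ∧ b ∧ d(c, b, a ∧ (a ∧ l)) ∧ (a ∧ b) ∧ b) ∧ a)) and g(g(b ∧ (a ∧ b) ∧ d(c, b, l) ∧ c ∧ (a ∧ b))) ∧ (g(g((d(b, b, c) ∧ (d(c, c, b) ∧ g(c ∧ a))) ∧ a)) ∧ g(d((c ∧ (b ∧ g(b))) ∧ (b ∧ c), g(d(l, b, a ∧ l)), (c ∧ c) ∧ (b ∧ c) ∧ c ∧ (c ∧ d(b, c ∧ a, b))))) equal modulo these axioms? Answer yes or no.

Left:  (g(g(d(b, b, c) ∧ (d(c, c, b) ∧ g(c)))) ∧ g(d(d(b, c, b) ∧ c ∧ b ∧ c ∧ c ∧ c ∧ c, g(a ∧ d(l, b, l)), b ∧ c ∧ (c ∧ g(b)) ∧ b))) ∧ g(g((c ∧ b ∧ d(c, b, a ∧ (a ∧ l)) ∧ (a ∧ b) ∧ b) ∧ a))
  Flatten:  g(g(d(b, b, c) ∧ (d(c, c, b) ∧ g(c)))) ∧ g(d(d(b, c, b) ∧ c ∧ b ∧ c ∧ c ∧ c ∧ c, g(a ∧ d(l, b, l)), b ∧ c ∧ (c ∧ g(b)) ∧ b)) ∧ g(g((c ∧ b ∧ d(c, b, a ∧ (a ∧ l)) ∧ (a ∧ b) ∧ b) ∧ a))
  Canonicalize subterm:  g(g(d(b, b, c) ∧ (d(c, c, b) ∧ g(c))))  →  g(g(d(b, b, c) ∧ d(c, c, b) ∧ g(c)))
  Canonicalize subterm:  g(d(d(b, c, b) ∧ c ∧ b ∧ c ∧ c ∧ c ∧ c, g(a ∧ d(l, b, l)), b ∧ c ∧ (c ∧ g(b)) ∧ b))  →  g(d(b ∧ c ∧ c ∧ c ∧ c ∧ c ∧ d(b, c, b), g(d(l, b, l)), b ∧ b ∧ c ∧ c ∧ g(b)))
  Inside:  g(g((c ∧ b ∧ d(c, b, a ∧ (a ∧ l)) ∧ (a ∧ b) ∧ b) ∧ a))  →  g(g(b ∧ b ∧ b ∧ c ∧ d(c, b, l)))
  Sort:  g(d(b ∧ c ∧ c ∧ c ∧ c ∧ c ∧ d(b, c, b), g(d(l, b, l)), b ∧ b ∧ c ∧ c ∧ g(b))) ∧ g(g(b ∧ b ∧ b ∧ c ∧ d(c, b, l))) ∧ g(g(d(b, b, c) ∧ d(c, c, b) ∧ g(c)))
Right:  g(g(b ∧ (a ∧ b) ∧ d(c, b, l) ∧ c ∧ (a ∧ b))) ∧ (g(g((d(b, b, c) ∧ (d(c, c, b) ∧ g(c ∧ a))) ∧ a)) ∧ g(d((c ∧ (b ∧ g(b))) ∧ (b ∧ c), g(d(l, b, a ∧ l)), (c ∧ c) ∧ (b ∧ c) ∧ c ∧ (c ∧ d(b, c ∧ a, b)))))
  Flatten:  g(g(b ∧ (a ∧ b) ∧ d(c, b, l) ∧ c ∧ (a ∧ b))) ∧ g(g((d(b, b, c) ∧ (d(c, c, b) ∧ g(c ∧ a))) ∧ a)) ∧ g(d((c ∧ (b ∧ g(b))) ∧ (b ∧ c), g(d(l, b, a ∧ l)), (c ∧ c) ∧ (b ∧ c) ∧ c ∧ (c ∧ d(b, c ∧ a, b))))
  Inside:  g(g(b ∧ (a ∧ b) ∧ d(c, b, l) ∧ c ∧ (a ∧ b)))  →  g(g(b ∧ b ∧ b ∧ c ∧ d(c, b, l)))
  Canonicalize subterm:  g(g((d(b, b, c) ∧ (d(c, c, b) ∧ g(c ∧ a))) ∧ a))  →  g(g(d(b, b, c) ∧ d(c, c, b) ∧ g(c)))
  Canonicalize subterm:  g(d((c ∧ (b ∧ g(b))) ∧ (b ∧ c), g(d(l, b, a ∧ l)), (c ∧ c) ∧ (b ∧ c) ∧ c ∧ (c ∧ d(b, c ∧ a, b))))  →  g(d(b ∧ b ∧ c ∧ c ∧ g(b), g(d(l, b, l)), b ∧ c ∧ c ∧ c ∧ c ∧ c ∧ d(b, c, b)))
  Sort arguments:  g(d(b ∧ b ∧ c ∧ c ∧ g(b), g(d(l, b, l)), b ∧ c ∧ c ∧ c ∧ c ∧ c ∧ d(b, c, b))) ∧ g(g(b ∧ b ∧ b ∧ c ∧ d(c, b, l))) ∧ g(g(d(b, b, c) ∧ d(c, c, b) ∧ g(c)))

Answer: no — g(d(b ∧ c ∧ c ∧ c ∧ c ∧ c ∧ d(b, c, b), g(d(l, b, l)), b ∧ b ∧ c ∧ c ∧ g(b))) ∧ g(g(b ∧ b ∧ b ∧ c ∧ d(c, b, l))) ∧ g(g(d(b, b, c) ∧ d(c, c, b) ∧ g(c))) vs g(d(b ∧ b ∧ c ∧ c ∧ g(b), g(d(l, b, l)), b ∧ c ∧ c ∧ c ∧ c ∧ c ∧ d(b, c, b))) ∧ g(g(b ∧ b ∧ b ∧ c ∧ d(c, b, l))) ∧ g(g(d(b, b, c) ∧ d(c, c, b) ∧ g(c)))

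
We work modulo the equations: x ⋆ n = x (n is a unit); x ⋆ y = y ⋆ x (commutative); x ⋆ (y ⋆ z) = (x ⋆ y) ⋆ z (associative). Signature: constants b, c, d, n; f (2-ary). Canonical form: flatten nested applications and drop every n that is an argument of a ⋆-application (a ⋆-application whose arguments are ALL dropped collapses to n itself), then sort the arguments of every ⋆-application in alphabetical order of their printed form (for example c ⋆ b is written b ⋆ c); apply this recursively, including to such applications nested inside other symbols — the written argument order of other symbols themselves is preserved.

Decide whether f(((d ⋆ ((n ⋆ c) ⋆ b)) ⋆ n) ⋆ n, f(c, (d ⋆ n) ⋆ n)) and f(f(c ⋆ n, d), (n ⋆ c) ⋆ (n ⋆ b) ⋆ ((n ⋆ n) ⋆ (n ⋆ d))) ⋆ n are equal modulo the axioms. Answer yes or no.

Left:  f(((d ⋆ ((n ⋆ c) ⋆ b)) ⋆ n) ⋆ n, f(c, (d ⋆ n) ⋆ n))
  Descend into:  ((d ⋆ ((n ⋆ c) ⋆ b)) ⋆ n) ⋆ n
  Flatten:  d ⋆ n ⋆ c ⋆ b ⋆ n ⋆ n
  Unit:  drop n (×3)
  Order the arguments:  b ⋆ c ⋆ d
  Rebuild:  f(b ⋆ c ⋆ d, f(c, d))
Right:  f(f(c ⋆ n, d), (n ⋆ c) ⋆ (n ⋆ b) ⋆ ((n ⋆ n) ⋆ (n ⋆ d))) ⋆ n
  Simplify inside:  f(f(c ⋆ n, d), (n ⋆ c) ⋆ (n ⋆ b) ⋆ ((n ⋆ n) ⋆ (n ⋆ d)))  →  f(f(c, d), b ⋆ c ⋆ d)
  Unit:  drop n
  Sort:  f(f(c, d), b ⋆ c ⋆ d)

Answer: no — f(b ⋆ c ⋆ d, f(c, d)) vs f(f(c, d), b ⋆ c ⋆ d)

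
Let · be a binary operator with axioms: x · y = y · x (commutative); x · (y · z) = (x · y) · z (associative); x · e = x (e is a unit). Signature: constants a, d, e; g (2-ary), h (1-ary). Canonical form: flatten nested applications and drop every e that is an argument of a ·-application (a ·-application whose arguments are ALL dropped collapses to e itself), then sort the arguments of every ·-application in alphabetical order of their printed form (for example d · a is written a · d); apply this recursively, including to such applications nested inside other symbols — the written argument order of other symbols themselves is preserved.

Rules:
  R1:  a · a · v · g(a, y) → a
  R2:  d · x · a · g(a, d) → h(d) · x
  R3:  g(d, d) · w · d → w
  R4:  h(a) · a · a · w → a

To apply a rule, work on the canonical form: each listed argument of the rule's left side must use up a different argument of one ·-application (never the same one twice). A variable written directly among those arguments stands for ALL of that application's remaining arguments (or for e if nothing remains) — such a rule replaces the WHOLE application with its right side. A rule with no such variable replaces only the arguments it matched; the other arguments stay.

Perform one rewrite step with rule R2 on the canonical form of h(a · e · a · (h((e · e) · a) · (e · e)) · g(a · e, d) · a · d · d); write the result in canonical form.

Canonical form:  h(a · a · a · d · d · g(a, d) · h(a))
Match R2:  consume a, d, g(a, d);  x := a · a · d · h(a)
The extension variable absorbs all remaining arguments, so the whole application is rewritten.
New term:  h(a · a · d · h(a) · h(d))

Answer: h(a · a · d · h(a) · h(d))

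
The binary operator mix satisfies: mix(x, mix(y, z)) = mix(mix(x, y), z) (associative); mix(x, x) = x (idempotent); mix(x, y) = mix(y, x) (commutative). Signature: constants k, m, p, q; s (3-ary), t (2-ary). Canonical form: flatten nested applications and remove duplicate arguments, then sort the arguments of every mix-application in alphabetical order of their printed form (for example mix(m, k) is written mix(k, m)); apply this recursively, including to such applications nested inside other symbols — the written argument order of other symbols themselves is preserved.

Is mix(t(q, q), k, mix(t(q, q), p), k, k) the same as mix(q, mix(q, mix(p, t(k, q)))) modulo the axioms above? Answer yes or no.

Left:  mix(t(q, q), k, mix(t(q, q), p), k, k)
  Flatten:  mix(t(q, q), k, t(q, q), p, k, k)
  Deduplicate:  drop duplicate t(q, q), k, k
  Sort:  mix(k, p, t(q, q))
Right:  mix(q, mix(q, mix(p, t(k, q))))
  Merge nested applications:  mix(q, q, p, t(k, q))
  Drop duplicates:  drop duplicate q
  Sort arguments:  mix(p, q, t(k, q))

Answer: no — mix(k, p, t(q, q)) vs mix(p, q, t(k, q))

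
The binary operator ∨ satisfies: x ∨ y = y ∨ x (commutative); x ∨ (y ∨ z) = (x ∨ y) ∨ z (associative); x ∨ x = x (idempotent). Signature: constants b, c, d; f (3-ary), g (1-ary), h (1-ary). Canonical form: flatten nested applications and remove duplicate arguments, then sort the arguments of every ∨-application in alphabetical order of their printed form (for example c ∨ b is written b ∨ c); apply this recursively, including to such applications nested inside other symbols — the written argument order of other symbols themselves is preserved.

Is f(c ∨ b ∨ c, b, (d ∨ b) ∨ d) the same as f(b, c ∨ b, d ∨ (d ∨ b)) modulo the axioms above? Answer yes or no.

Left:  f(c ∨ b ∨ c, b, (d ∨ b) ∨ d)
  Work inside:  (d ∨ b) ∨ d
  Un-nest:  d ∨ b ∨ d
  Deduplicate:  drop duplicate d
  Sort:  b ∨ d
  Put back:  f(b ∨ c, b, b ∨ d)
Right:  f(b, c ∨ b, d ∨ (d ∨ b))
  Descend into:  d ∨ (d ∨ b)
  Flatten:  d ∨ d ∨ b
  Idempotence:  drop duplicate d
  Sort arguments:  b ∨ d
  Rebuild:  f(b, b ∨ c, b ∨ d)

Answer: no — f(b ∨ c, b, b ∨ d) vs f(b, b ∨ c, b ∨ d)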